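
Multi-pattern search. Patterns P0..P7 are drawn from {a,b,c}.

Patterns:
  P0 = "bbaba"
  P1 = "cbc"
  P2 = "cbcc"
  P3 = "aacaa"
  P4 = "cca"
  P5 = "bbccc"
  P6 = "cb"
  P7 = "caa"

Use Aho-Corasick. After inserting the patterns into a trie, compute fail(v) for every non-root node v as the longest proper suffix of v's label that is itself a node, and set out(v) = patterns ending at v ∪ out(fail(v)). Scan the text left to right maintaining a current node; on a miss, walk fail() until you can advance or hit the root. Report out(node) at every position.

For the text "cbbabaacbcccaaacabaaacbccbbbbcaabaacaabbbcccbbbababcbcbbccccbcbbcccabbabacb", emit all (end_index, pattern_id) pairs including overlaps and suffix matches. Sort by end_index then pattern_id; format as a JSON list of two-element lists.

Construct AC machine:
Trie nodes:
  n0 'ε': a→10 b→1 c→6
  n1 'b': b→2
  n2 'bb': a→3 c→17
  n3 'bba': b→4
  n4 'bbab': a→5
  n5 'bbaba': ·  ←P0
  n6 'c': a→20 b→7 c→15
  n7 'cb': c→8  ←P6
  n8 'cbc': c→9  ←P1
  n9 'cbcc': ·  ←P2
  n10 'a': a→11
  n11 'aa': c→12
  n12 'aac': a→13
  n13 'aaca': a→14
  n14 'aacaa': ·  ←P3
  n15 'cc': a→16
  n16 'cca': ·  ←P4
  n17 'bbc': c→18
  n18 'bbcc': c→19
  n19 'bbccc': ·  ←P5
  n20 'ca': a→21
  n21 'caa': ·  ←P7

Failure links (BFS by depth):
  fail(1) 'b': from fail(0)=0 chase 'b': 0 ⇒ 0;  out=∅∪out(0)=∅
  fail(6) 'c': from fail(0)=0 chase 'c': 0 ⇒ 0;  out=∅∪out(0)=∅
  fail(10) 'a': from fail(0)=0 chase 'a': 0 ⇒ 0;  out=∅∪out(0)=∅
  fail(2) 'bb': from fail(1)=0 chase 'b': 0 ⇒ 1;  out=∅∪out(1)=∅
  fail(7) 'cb': from fail(6)=0 chase 'b': 0 ⇒ 1;  out={6}∪out(1)={6}
  fail(11) 'aa': from fail(10)=0 chase 'a': 0 ⇒ 10;  out=∅∪out(10)=∅
  fail(15) 'cc': from fail(6)=0 chase 'c': 0 ⇒ 6;  out=∅∪out(6)=∅
  fail(20) 'ca': from fail(6)=0 chase 'a': 0 ⇒ 10;  out=∅∪out(10)=∅
  fail(3) 'bba': from fail(2)=1 chase 'a': 1→0 ⇒ 10;  out=∅∪out(10)=∅
  fail(8) 'cbc': from fail(7)=1 chase 'c': 1→0 ⇒ 6;  out={1}∪out(6)={1}
  fail(12) 'aac': from fail(11)=10 chase 'c': 10→0 ⇒ 6;  out=∅∪out(6)=∅
  fail(16) 'cca': from fail(15)=6 chase 'a': 6 ⇒ 20;  out={4}∪out(20)={4}
  fail(17) 'bbc': from fail(2)=1 chase 'c': 1→0 ⇒ 6;  out=∅∪out(6)=∅
  fail(21) 'caa': from fail(20)=10 chase 'a': 10 ⇒ 11;  out={7}∪out(11)={7}
  fail(4) 'bbab': from fail(3)=10 chase 'b': 10→0 ⇒ 1;  out=∅∪out(1)=∅
  fail(9) 'cbcc': from fail(8)=6 chase 'c': 6 ⇒ 15;  out={2}∪out(15)={2}
  fail(13) 'aaca': from fail(12)=6 chase 'a': 6 ⇒ 20;  out=∅∪out(20)=∅
  fail(18) 'bbcc': from fail(17)=6 chase 'c': 6 ⇒ 15;  out=∅∪out(15)=∅
  fail(5) 'bbaba': from fail(4)=1 chase 'a': 1→0 ⇒ 10;  out={0}∪out(10)={0}
  fail(14) 'aacaa': from fail(13)=20 chase 'a': 20 ⇒ 21;  out={3}∪out(21)={3,7}
  fail(19) 'bbccc': from fail(18)=15 chase 'c': 15→6 ⇒ 15;  out={5}∪out(15)={5}

Scan:
[0] read 'c'  n0⇒n6
[1] read 'b'  n6⇒n7  → match P6@[0:1]
[2] read 'b'  n7⇒n2 (via fail)
[3] read 'a'  n2⇒n3
[4] read 'b'  n3⇒n4
[5] read 'a'  n4⇒n5  → match P0@[1:5]
[6] read 'a'  n5⇒n11 (via fail)
[7] read 'c'  n11⇒n12
[8] read 'b'  n12⇒n7 (via fail)  → match P6@[7:8]
[9] read 'c'  n7⇒n8  → match P1@[7:9]
[10] read 'c'  n8⇒n9  → match P2@[7:10]
[11] read 'c'  n9⇒n15 (via fail)
[12] read 'a'  n15⇒n16  → match P4@[10:12]
[13] read 'a'  n16⇒n21 (via fail)  → match P7@[11:13]
[14] read 'a'  n21⇒n11 (via fail)
[15] read 'c'  n11⇒n12
[16] read 'a'  n12⇒n13
[17] read 'b'  n13⇒n1 (via fail)
[18] read 'a'  n1⇒n10 (via fail)
[19] read 'a'  n10⇒n11
[20] read 'a'  n11⇒n11 (via fail)
[21] read 'c'  n11⇒n12
[22] read 'b'  n12⇒n7 (via fail)  → match P6@[21:22]
[23] read 'c'  n7⇒n8  → match P1@[21:23]
[24] read 'c'  n8⇒n9  → match P2@[21:24]
[25] read 'b'  n9⇒n7 (via fail)  → match P6@[24:25]
[26] read 'b'  n7⇒n2 (via fail)
[27] read 'b'  n2⇒n2 (via fail)
[28] read 'b'  n2⇒n2 (via fail)
[29] read 'c'  n2⇒n17
[30] read 'a'  n17⇒n20 (via fail)
[31] read 'a'  n20⇒n21  → match P7@[29:31]
[32] read 'b'  n21⇒n1 (via fail)
[33] read 'a'  n1⇒n10 (via fail)
[34] read 'a'  n10⇒n11
[35] read 'c'  n11⇒n12
[36] read 'a'  n12⇒n13
[37] read 'a'  n13⇒n14  → match P3@[33:37],P7@[35:37]
[38] read 'b'  n14⇒n1 (via fail)
[39] read 'b'  n1⇒n2
[40] read 'b'  n2⇒n2 (via fail)
[41] read 'c'  n2⇒n17
[42] read 'c'  n17⇒n18
[43] read 'c'  n18⇒n19  → match P5@[39:43]
[44] read 'b'  n19⇒n7 (via fail)  → match P6@[43:44]
[45] read 'b'  n7⇒n2 (via fail)
[46] read 'b'  n2⇒n2 (via fail)
[47] read 'a'  n2⇒n3
[48] read 'b'  n3⇒n4
[49] read 'a'  n4⇒n5  → match P0@[45:49]
[50] read 'b'  n5⇒n1 (via fail)
[51] read 'c'  n1⇒n6 (via fail)
[52] read 'b'  n6⇒n7  → match P6@[51:52]
[53] read 'c'  n7⇒n8  → match P1@[51:53]
[54] read 'b'  n8⇒n7 (via fail)  → match P6@[53:54]
[55] read 'b'  n7⇒n2 (via fail)
[56] read 'c'  n2⇒n17
[57] read 'c'  n17⇒n18
[58] read 'c'  n18⇒n19  → match P5@[54:58]
[59] read 'c'  n19⇒n15 (via fail)
[60] read 'b'  n15⇒n7 (via fail)  → match P6@[59:60]
[61] read 'c'  n7⇒n8  → match P1@[59:61]
[62] read 'b'  n8⇒n7 (via fail)  → match P6@[61:62]
[63] read 'b'  n7⇒n2 (via fail)
[64] read 'c'  n2⇒n17
[65] read 'c'  n17⇒n18
[66] read 'c'  n18⇒n19  → match P5@[62:66]
[67] read 'a'  n19⇒n16 (via fail)  → match P4@[65:67]
[68] read 'b'  n16⇒n1 (via fail)
[69] read 'b'  n1⇒n2
[70] read 'a'  n2⇒n3
[71] read 'b'  n3⇒n4
[72] read 'a'  n4⇒n5  → match P0@[68:72]
[73] read 'c'  n5⇒n6 (via fail)
[74] read 'b'  n6⇒n7  → match P6@[73:74]

All matches (sorted): [[1,6],[5,0],[8,6],[9,1],[10,2],[12,4],[13,7],[22,6],[23,1],[24,2],[25,6],[31,7],[37,3],[37,7],[43,5],[44,6],[49,0],[52,6],[53,1],[54,6],[58,5],[60,6],[61,1],[62,6],[66,5],[67,4],[72,0],[74,6]]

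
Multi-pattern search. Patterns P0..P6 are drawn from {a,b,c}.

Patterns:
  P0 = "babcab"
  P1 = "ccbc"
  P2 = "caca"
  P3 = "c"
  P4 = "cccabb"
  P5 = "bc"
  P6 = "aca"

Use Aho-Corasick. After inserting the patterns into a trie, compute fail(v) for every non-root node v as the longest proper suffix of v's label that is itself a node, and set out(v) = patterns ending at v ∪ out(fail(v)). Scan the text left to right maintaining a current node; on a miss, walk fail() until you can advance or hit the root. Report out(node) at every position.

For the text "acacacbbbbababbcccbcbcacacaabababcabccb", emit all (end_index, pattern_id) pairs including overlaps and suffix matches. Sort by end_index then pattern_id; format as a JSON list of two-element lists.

Build automaton:
Trie nodes:
  0='ε' goto a→19 b→1 c→7
  1='b' goto a→2 c→18
  2='ba' goto b→3
  3='bab' goto c→4
  4='babc' goto a→5
  5='babca' goto b→6
  6='babcab' goto ·  ←P0
  7='c' goto a→11 c→8  ←P3
  8='cc' goto b→9 c→14
  9='ccb' goto c→10
  10='ccbc' goto ·  ←P1
  11='ca' goto c→12
  12='cac' goto a→13
  13='caca' goto ·  ←P2
  14='ccc' goto a→15
  15='ccca' goto b→16
  16='cccab' goto b→17
  17='cccabb' goto ·  ←P4
  18='bc' goto ·  ←P5
  19='a' goto c→20
  20='ac' goto a→21
  21='aca' goto ·  ←P6

Failure links (BFS by depth):
  fail(1) 'b': from fail(0)=0 chase 'b': 0 ⇒ 0;  out=∅∪out(0)=∅
  fail(7) 'c': from fail(0)=0 chase 'c': 0 ⇒ 0;  out={3}∪out(0)={3}
  fail(19) 'a': from fail(0)=0 chase 'a': 0 ⇒ 0;  out=∅∪out(0)=∅
  fail(2) 'ba': from fail(1)=0 chase 'a': 0 ⇒ 19;  out=∅∪out(19)=∅
  fail(8) 'cc': from fail(7)=0 chase 'c': 0 ⇒ 7;  out=∅∪out(7)={3}
  fail(11) 'ca': from fail(7)=0 chase 'a': 0 ⇒ 19;  out=∅∪out(19)=∅
  fail(18) 'bc': from fail(1)=0 chase 'c': 0 ⇒ 7;  out={5}∪out(7)={3,5}
  fail(20) 'ac': from fail(19)=0 chase 'c': 0 ⇒ 7;  out=∅∪out(7)={3}
  fail(3) 'bab': from fail(2)=19 chase 'b': 19→0 ⇒ 1;  out=∅∪out(1)=∅
  fail(9) 'ccb': from fail(8)=7 chase 'b': 7→0 ⇒ 1;  out=∅∪out(1)=∅
  fail(12) 'cac': from fail(11)=19 chase 'c': 19 ⇒ 20;  out=∅∪out(20)={3}
  fail(14) 'ccc': from fail(8)=7 chase 'c': 7 ⇒ 8;  out=∅∪out(8)={3}
  fail(21) 'aca': from fail(20)=7 chase 'a': 7 ⇒ 11;  out={6}∪out(11)={6}
  fail(4) 'babc': from fail(3)=1 chase 'c': 1 ⇒ 18;  out=∅∪out(18)={3,5}
  fail(10) 'ccbc': from fail(9)=1 chase 'c': 1 ⇒ 18;  out={1}∪out(18)={1,3,5}
  fail(13) 'caca': from fail(12)=20 chase 'a': 20 ⇒ 21;  out={2}∪out(21)={2,6}
  fail(15) 'ccca': from fail(14)=8 chase 'a': 8→7 ⇒ 11;  out=∅∪out(11)=∅
  fail(5) 'babca': from fail(4)=18 chase 'a': 18→7 ⇒ 11;  out=∅∪out(11)=∅
  fail(16) 'cccab': from fail(15)=11 chase 'b': 11→19→0 ⇒ 1;  out=∅∪out(1)=∅
  fail(6) 'babcab': from fail(5)=11 chase 'b': 11→19→0 ⇒ 1;  out={0}∪out(1)={0}
  fail(17) 'cccabb': from fail(16)=1 chase 'b': 1→0 ⇒ 1;  out={4}∪out(1)={4}

Text stream:
[0] read 'a'  n0⇒n19
[1] read 'c'  n19⇒n20  → match P3@[1:1]
[2] read 'a'  n20⇒n21  → match P6@[0:2]
[3] read 'c'  n21⇒n12 ·f  → match P3@[3:3]
[4] read 'a'  n12⇒n13  → match P2@[1:4],P6@[2:4]
[5] read 'c'  n13⇒n12 ·f  → match P3@[5:5]
[6] read 'b'  n12⇒n1 ·f
[7] read 'b'  n1⇒n1 ·f
[8] read 'b'  n1⇒n1 ·f
[9] read 'b'  n1⇒n1 ·f
[10] read 'a'  n1⇒n2
[11] read 'b'  n2⇒n3
[12] read 'a'  n3⇒n2 ·f
[13] read 'b'  n2⇒n3
[14] read 'b'  n3⇒n1 ·f
[15] read 'c'  n1⇒n18  → match P3@[15:15],P5@[14:15]
[16] read 'c'  n18⇒n8 ·f  → match P3@[16:16]
[17] read 'c'  n8⇒n14  → match P3@[17:17]
[18] read 'b'  n14⇒n9 ·f
[19] read 'c'  n9⇒n10  → match P1@[16:19],P3@[19:19],P5@[18:19]
[20] read 'b'  n10⇒n1 ·f
[21] read 'c'  n1⇒n18  → match P3@[21:21],P5@[20:21]
[22] read 'a'  n18⇒n11 ·f
[23] read 'c'  n11⇒n12  → match P3@[23:23]
[24] read 'a'  n12⇒n13  → match P2@[21:24],P6@[22:24]
[25] read 'c'  n13⇒n12 ·f  → match P3@[25:25]
[26] read 'a'  n12⇒n13  → match P2@[23:26],P6@[24:26]
[27] read 'a'  n13⇒n19 ·f
[28] read 'b'  n19⇒n1 ·f
[29] read 'a'  n1⇒n2
[30] read 'b'  n2⇒n3
[31] read 'a'  n3⇒n2 ·f
[32] read 'b'  n2⇒n3
[33] read 'c'  n3⇒n4  → match P3@[33:33],P5@[32:33]
[34] read 'a'  n4⇒n5
[35] read 'b'  n5⇒n6  → match P0@[30:35]
[36] read 'c'  n6⇒n18 ·f  → match P3@[36:36],P5@[35:36]
[37] read 'c'  n18⇒n8 ·f  → match P3@[37:37]
[38] read 'b'  n8⇒n9

All matches (sorted): [[1,3],[2,6],[3,3],[4,2],[4,6],[5,3],[15,3],[15,5],[16,3],[17,3],[19,1],[19,3],[19,5],[21,3],[21,5],[23,3],[24,2],[24,6],[25,3],[26,2],[26,6],[33,3],[33,5],[35,0],[36,3],[36,5],[37,3]]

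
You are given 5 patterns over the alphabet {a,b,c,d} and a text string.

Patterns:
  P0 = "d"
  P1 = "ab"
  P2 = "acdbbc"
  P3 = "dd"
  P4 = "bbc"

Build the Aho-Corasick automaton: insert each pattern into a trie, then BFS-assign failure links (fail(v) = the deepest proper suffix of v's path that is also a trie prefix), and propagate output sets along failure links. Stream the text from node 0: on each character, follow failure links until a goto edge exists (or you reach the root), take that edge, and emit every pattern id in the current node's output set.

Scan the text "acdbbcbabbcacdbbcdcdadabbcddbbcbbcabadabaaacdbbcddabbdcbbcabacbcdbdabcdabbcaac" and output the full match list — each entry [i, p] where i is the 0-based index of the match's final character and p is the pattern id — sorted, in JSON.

Construct AC machine:
Trie nodes:
  n0 'ε': a→2 b→10 d→1
  n1 'd': d→9  ←P0
  n2 'a': b→3 c→4
  n3 'ab': ·  ←P1
  n4 'ac': d→5
  n5 'acd': b→6
  n6 'acdb': b→7
  n7 'acdbb': c→8
  n8 'acdbbc': ·  ←P2
  n9 'dd': ·  ←P3
  n10 'b': b→11
  n11 'bb': c→12
  n12 'bbc': ·  ←P4

Failure links (BFS by depth):
  n1('d'): parent n0 fail=0; on 'd' 0 → fail=0;  out {0}∪∅={0}
  n2('a'): parent n0 fail=0; on 'a' 0 → fail=0;  out ∅∪∅=∅
  n10('b'): parent n0 fail=0; on 'b' 0 → fail=0;  out ∅∪∅=∅
  n3('ab'): parent n2 fail=0; on 'b' 0 → fail=10;  out {1}∪∅={1}
  n4('ac'): parent n2 fail=0; on 'c' 0 → fail=0;  out ∅∪∅=∅
  n9('dd'): parent n1 fail=0; on 'd' 0 → fail=1;  out {3}∪{0}={0,3}
  n11('bb'): parent n10 fail=0; on 'b' 0 → fail=10;  out ∅∪∅=∅
  n5('acd'): parent n4 fail=0; on 'd' 0 → fail=1;  out ∅∪{0}={0}
  n12('bbc'): parent n11 fail=10; on 'c' 10→0 → fail=0;  out {4}∪∅={4}
  n6('acdb'): parent n5 fail=1; on 'b' 1→0 → fail=10;  out ∅∪∅=∅
  n7('acdbb'): parent n6 fail=10; on 'b' 10 → fail=11;  out ∅∪∅=∅
  n8('acdbbc'): parent n7 fail=11; on 'c' 11 → fail=12;  out {2}∪{4}={2,4}

Run:
pos 0 'a': at 2
pos 1 'c': at 4
pos 2 'd': at 5  ** P0@[2:2]
pos 3 'b': at 6
pos 4 'b': at 7
pos 5 'c': at 8  ** P2@[0:5],P4@[3:5]
pos 6 'b': at 10 (via fail)
pos 7 'a': at 2 (via fail)
pos 8 'b': at 3  ** P1@[7:8]
pos 9 'b': at 11 (via fail)
pos 10 'c': at 12  ** P4@[8:10]
pos 11 'a': at 2 (via fail)
pos 12 'c': at 4
pos 13 'd': at 5  ** P0@[13:13]
pos 14 'b': at 6
pos 15 'b': at 7
pos 16 'c': at 8  ** P2@[11:16],P4@[14:16]
pos 17 'd': at 1 (via fail)  ** P0@[17:17]
pos 18 'c': at 0 (via fail)
pos 19 'd': at 1  ** P0@[19:19]
pos 20 'a': at 2 (via fail)
pos 21 'd': at 1 (via fail)  ** P0@[21:21]
pos 22 'a': at 2 (via fail)
pos 23 'b': at 3  ** P1@[22:23]
pos 24 'b': at 11 (via fail)
pos 25 'c': at 12  ** P4@[23:25]
pos 26 'd': at 1 (via fail)  ** P0@[26:26]
pos 27 'd': at 9  ** P0@[27:27],P3@[26:27]
pos 28 'b': at 10 (via fail)
pos 29 'b': at 11
pos 30 'c': at 12  ** P4@[28:30]
pos 31 'b': at 10 (via fail)
pos 32 'b': at 11
pos 33 'c': at 12  ** P4@[31:33]
pos 34 'a': at 2 (via fail)
pos 35 'b': at 3  ** P1@[34:35]
pos 36 'a': at 2 (via fail)
pos 37 'd': at 1 (via fail)  ** P0@[37:37]
pos 38 'a': at 2 (via fail)
pos 39 'b': at 3  ** P1@[38:39]
pos 40 'a': at 2 (via fail)
pos 41 'a': at 2 (via fail)
pos 42 'a': at 2 (via fail)
pos 43 'c': at 4
pos 44 'd': at 5  ** P0@[44:44]
pos 45 'b': at 6
pos 46 'b': at 7
pos 47 'c': at 8  ** P2@[42:47],P4@[45:47]
pos 48 'd': at 1 (via fail)  ** P0@[48:48]
pos 49 'd': at 9  ** P0@[49:49],P3@[48:49]
pos 50 'a': at 2 (via fail)
pos 51 'b': at 3  ** P1@[50:51]
pos 52 'b': at 11 (via fail)
pos 53 'd': at 1 (via fail)  ** P0@[53:53]
pos 54 'c': at 0 (via fail)
pos 55 'b': at 10
pos 56 'b': at 11
pos 57 'c': at 12  ** P4@[55:57]
pos 58 'a': at 2 (via fail)
pos 59 'b': at 3  ** P1@[58:59]
pos 60 'a': at 2 (via fail)
pos 61 'c': at 4
pos 62 'b': at 10 (via fail)
pos 63 'c': at 0 (via fail)
pos 64 'd': at 1  ** P0@[64:64]
pos 65 'b': at 10 (via fail)
pos 66 'd': at 1 (via fail)  ** P0@[66:66]
pos 67 'a': at 2 (via fail)
pos 68 'b': at 3  ** P1@[67:68]
pos 69 'c': at 0 (via fail)
pos 70 'd': at 1  ** P0@[70:70]
pos 71 'a': at 2 (via fail)
pos 72 'b': at 3  ** P1@[71:72]
pos 73 'b': at 11 (via fail)
pos 74 'c': at 12  ** P4@[72:74]
pos 75 'a': at 2 (via fail)
pos 76 'a': at 2 (via fail)
pos 77 'c': at 4

Result: [[2,0],[5,2],[5,4],[8,1],[10,4],[13,0],[16,2],[16,4],[17,0],[19,0],[21,0],[23,1],[25,4],[26,0],[27,0],[27,3],[30,4],[33,4],[35,1],[37,0],[39,1],[44,0],[47,2],[47,4],[48,0],[49,0],[49,3],[51,1],[53,0],[57,4],[59,1],[64,0],[66,0],[68,1],[70,0],[72,1],[74,4]]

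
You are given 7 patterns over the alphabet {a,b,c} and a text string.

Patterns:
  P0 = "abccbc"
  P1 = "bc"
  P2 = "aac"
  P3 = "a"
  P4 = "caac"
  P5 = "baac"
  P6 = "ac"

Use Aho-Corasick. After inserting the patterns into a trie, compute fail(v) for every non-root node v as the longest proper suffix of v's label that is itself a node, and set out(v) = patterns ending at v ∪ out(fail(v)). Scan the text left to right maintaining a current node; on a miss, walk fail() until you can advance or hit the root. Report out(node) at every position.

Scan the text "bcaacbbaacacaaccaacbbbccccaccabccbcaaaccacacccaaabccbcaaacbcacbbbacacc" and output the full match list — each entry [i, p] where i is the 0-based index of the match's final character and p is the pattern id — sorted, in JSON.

Construct AC machine:
Trie nodes:
  n0 'ε': a→1 b→7 c→11
  n1 'a': a→9 b→2 c→18  [P3 ends]
  n2 'ab': c→3
  n3 'abc': c→4
  n4 'abcc': b→5
  n5 'abccb': c→6
  n6 'abccbc': ·  [P0 ends]
  n7 'b': a→15 c→8
  n8 'bc': ·  [P1 ends]
  n9 'aa': c→10
  n10 'aac': ·  [P2 ends]
  n11 'c': a→12
  n12 'ca': a→13
  n13 'caa': c→14
  n14 'caac': ·  [P4 ends]
  n15 'ba': a→16
  n16 'baa': c→17
  n17 'baac': ·  [P5 ends]
  n18 'ac': ·  [P6 ends]

BFS fail/out derivation:
  n1('a'): parent n0 fail=0; on 'a' 0 → fail=0;  out {3}∪∅={3}
  n7('b'): parent n0 fail=0; on 'b' 0 → fail=0;  out ∅∪∅=∅
  n11('c'): parent n0 fail=0; on 'c' 0 → fail=0;  out ∅∪∅=∅
  n2('ab'): parent n1 fail=0; on 'b' 0 → fail=7;  out ∅∪∅=∅
  n8('bc'): parent n7 fail=0; on 'c' 0 → fail=11;  out {1}∪∅={1}
  n9('aa'): parent n1 fail=0; on 'a' 0 → fail=1;  out ∅∪{3}={3}
  n12('ca'): parent n11 fail=0; on 'a' 0 → fail=1;  out ∅∪{3}={3}
  n15('ba'): parent n7 fail=0; on 'a' 0 → fail=1;  out ∅∪{3}={3}
  n18('ac'): parent n1 fail=0; on 'c' 0 → fail=11;  out {6}∪∅={6}
  n3('abc'): parent n2 fail=7; on 'c' 7 → fail=8;  out ∅∪{1}={1}
  n10('aac'): parent n9 fail=1; on 'c' 1 → fail=18;  out {2}∪{6}={2,6}
  n13('caa'): parent n12 fail=1; on 'a' 1 → fail=9;  out ∅∪{3}={3}
  n16('baa'): parent n15 fail=1; on 'a' 1 → fail=9;  out ∅∪{3}={3}
  n4('abcc'): parent n3 fail=8; on 'c' 8→11→0 → fail=11;  out ∅∪∅=∅
  n14('caac'): parent n13 fail=9; on 'c' 9 → fail=10;  out {4}∪{2,6}={2,4,6}
  n17('baac'): parent n16 fail=9; on 'c' 9 → fail=10;  out {5}∪{2,6}={2,5,6}
  n5('abccb'): parent n4 fail=11; on 'b' 11→0 → fail=7;  out ∅∪∅=∅
  n6('abccbc'): parent n5 fail=7; on 'c' 7 → fail=8;  out {0}∪{1}={0,1}

Text stream:
pos 0 'b': at 7
pos 1 'c': at 8  emit P1@[0:1]
pos 2 'a': at 12 (fail-walked)  emit P3@[2:2]
pos 3 'a': at 13  emit P3@[3:3]
pos 4 'c': at 14  emit P2@[2:4],P4@[1:4],P6@[3:4]
pos 5 'b': at 7 (fail-walked)
pos 6 'b': at 7 (fail-walked)
pos 7 'a': at 15  emit P3@[7:7]
pos 8 'a': at 16  emit P3@[8:8]
pos 9 'c': at 17  emit P2@[7:9],P5@[6:9],P6@[8:9]
pos 10 'a': at 12 (fail-walked)  emit P3@[10:10]
pos 11 'c': at 18 (fail-walked)  emit P6@[10:11]
pos 12 'a': at 12 (fail-walked)  emit P3@[12:12]
pos 13 'a': at 13  emit P3@[13:13]
pos 14 'c': at 14  emit P2@[12:14],P4@[11:14],P6@[13:14]
pos 15 'c': at 11 (fail-walked)
pos 16 'a': at 12  emit P3@[16:16]
pos 17 'a': at 13  emit P3@[17:17]
pos 18 'c': at 14  emit P2@[16:18],P4@[15:18],P6@[17:18]
pos 19 'b': at 7 (fail-walked)
pos 20 'b': at 7 (fail-walked)
pos 21 'b': at 7 (fail-walked)
pos 22 'c': at 8  emit P1@[21:22]
pos 23 'c': at 11 (fail-walked)
pos 24 'c': at 11 (fail-walked)
pos 25 'c': at 11 (fail-walked)
pos 26 'a': at 12  emit P3@[26:26]
pos 27 'c': at 18 (fail-walked)  emit P6@[26:27]
pos 28 'c': at 11 (fail-walked)
pos 29 'a': at 12  emit P3@[29:29]
pos 30 'b': at 2 (fail-walked)
pos 31 'c': at 3  emit P1@[30:31]
pos 32 'c': at 4
pos 33 'b': at 5
pos 34 'c': at 6  emit P0@[29:34],P1@[33:34]
pos 35 'a': at 12 (fail-walked)  emit P3@[35:35]
pos 36 'a': at 13  emit P3@[36:36]
pos 37 'a': at 9 (fail-walked)  emit P3@[37:37]
pos 38 'c': at 10  emit P2@[36:38],P6@[37:38]
pos 39 'c': at 11 (fail-walked)
pos 40 'a': at 12  emit P3@[40:40]
pos 41 'c': at 18 (fail-walked)  emit P6@[40:41]
pos 42 'a': at 12 (fail-walked)  emit P3@[42:42]
pos 43 'c': at 18 (fail-walked)  emit P6@[42:43]
pos 44 'c': at 11 (fail-walked)
pos 45 'c': at 11 (fail-walked)
pos 46 'a': at 12  emit P3@[46:46]
pos 47 'a': at 13  emit P3@[47:47]
pos 48 'a': at 9 (fail-walked)  emit P3@[48:48]
pos 49 'b': at 2 (fail-walked)
pos 50 'c': at 3  emit P1@[49:50]
pos 51 'c': at 4
pos 52 'b': at 5
pos 53 'c': at 6  emit P0@[48:53],P1@[52:53]
pos 54 'a': at 12 (fail-walked)  emit P3@[54:54]
pos 55 'a': at 13  emit P3@[55:55]
pos 56 'a': at 9 (fail-walked)  emit P3@[56:56]
pos 57 'c': at 10  emit P2@[55:57],P6@[56:57]
pos 58 'b': at 7 (fail-walked)
pos 59 'c': at 8  emit P1@[58:59]
pos 60 'a': at 12 (fail-walked)  emit P3@[60:60]
pos 61 'c': at 18 (fail-walked)  emit P6@[60:61]
pos 62 'b': at 7 (fail-walked)
pos 63 'b': at 7 (fail-walked)
pos 64 'b': at 7 (fail-walked)
pos 65 'a': at 15  emit P3@[65:65]
pos 66 'c': at 18 (fail-walked)  emit P6@[65:66]
pos 67 'a': at 12 (fail-walked)  emit P3@[67:67]
pos 68 'c': at 18 (fail-walked)  emit P6@[67:68]
pos 69 'c': at 11 (fail-walked)

Result: [[1,1],[2,3],[3,3],[4,2],[4,4],[4,6],[7,3],[8,3],[9,2],[9,5],[9,6],[10,3],[11,6],[12,3],[13,3],[14,2],[14,4],[14,6],[16,3],[17,3],[18,2],[18,4],[18,6],[22,1],[26,3],[27,6],[29,3],[31,1],[34,0],[34,1],[35,3],[36,3],[37,3],[38,2],[38,6],[40,3],[41,6],[42,3],[43,6],[46,3],[47,3],[48,3],[50,1],[53,0],[53,1],[54,3],[55,3],[56,3],[57,2],[57,6],[59,1],[60,3],[61,6],[65,3],[66,6],[67,3],[68,6]]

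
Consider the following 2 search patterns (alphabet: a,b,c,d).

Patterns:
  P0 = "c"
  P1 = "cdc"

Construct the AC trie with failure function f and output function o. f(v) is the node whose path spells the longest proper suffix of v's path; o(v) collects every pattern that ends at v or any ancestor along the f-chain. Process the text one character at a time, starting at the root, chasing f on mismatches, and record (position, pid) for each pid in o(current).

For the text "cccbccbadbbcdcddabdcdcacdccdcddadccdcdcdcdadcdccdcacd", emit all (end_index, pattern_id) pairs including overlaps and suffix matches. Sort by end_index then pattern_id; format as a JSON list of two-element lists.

Construct AC machine:
Trie nodes:
  0='ε' goto c→1
  1='c' goto d→2  [P0 ends]
  2='cd' goto c→3
  3='cdc' goto ·  [P1 ends]

BFS fail/out derivation:
  fail(1) 'c': from fail(0)=0 chase 'c': 0 ⇒ 0;  out={0}∪out(0)={0}
  fail(2) 'cd': from fail(1)=0 chase 'd': 0 ⇒ 0;  out=∅∪out(0)=∅
  fail(3) 'cdc': from fail(2)=0 chase 'c': 0 ⇒ 1;  out={1}∪out(1)={0,1}

Run:
[0] read 'c'  n0⇒n1  ** P0@[0:0]
[1] read 'c'  n1⇒n1 (via fail)  ** P0@[1:1]
[2] read 'c'  n1⇒n1 (via fail)  ** P0@[2:2]
[3] read 'b'  n1⇒n0 (via fail)
[4] read 'c'  n0⇒n1  ** P0@[4:4]
[5] read 'c'  n1⇒n1 (via fail)  ** P0@[5:5]
[6] read 'b'  n1⇒n0 (via fail)
[7] read 'a'  n0⇒n0
[8] read 'd'  n0⇒n0
[9] read 'b'  n0⇒n0
[10] read 'b'  n0⇒n0
[11] read 'c'  n0⇒n1  ** P0@[11:11]
[12] read 'd'  n1⇒n2
[13] read 'c'  n2⇒n3  ** P0@[13:13],P1@[11:13]
[14] read 'd'  n3⇒n2 (via fail)
[15] read 'd'  n2⇒n0 (via fail)
[16] read 'a'  n0⇒n0
[17] read 'b'  n0⇒n0
[18] read 'd'  n0⇒n0
[19] read 'c'  n0⇒n1  ** P0@[19:19]
[20] read 'd'  n1⇒n2
[21] read 'c'  n2⇒n3  ** P0@[21:21],P1@[19:21]
[22] read 'a'  n3⇒n0 (via fail)
[23] read 'c'  n0⇒n1  ** P0@[23:23]
[24] read 'd'  n1⇒n2
[25] read 'c'  n2⇒n3  ** P0@[25:25],P1@[23:25]
[26] read 'c'  n3⇒n1 (via fail)  ** P0@[26:26]
[27] read 'd'  n1⇒n2
[28] read 'c'  n2⇒n3  ** P0@[28:28],P1@[26:28]
[29] read 'd'  n3⇒n2 (via fail)
[30] read 'd'  n2⇒n0 (via fail)
[31] read 'a'  n0⇒n0
[32] read 'd'  n0⇒n0
[33] read 'c'  n0⇒n1  ** P0@[33:33]
[34] read 'c'  n1⇒n1 (via fail)  ** P0@[34:34]
[35] read 'd'  n1⇒n2
[36] read 'c'  n2⇒n3  ** P0@[36:36],P1@[34:36]
[37] read 'd'  n3⇒n2 (via fail)
[38] read 'c'  n2⇒n3  ** P0@[38:38],P1@[36:38]
[39] read 'd'  n3⇒n2 (via fail)
[40] read 'c'  n2⇒n3  ** P0@[40:40],P1@[38:40]
[41] read 'd'  n3⇒n2 (via fail)
[42] read 'a'  n2⇒n0 (via fail)
[43] read 'd'  n0⇒n0
[44] read 'c'  n0⇒n1  ** P0@[44:44]
[45] read 'd'  n1⇒n2
[46] read 'c'  n2⇒n3  ** P0@[46:46],P1@[44:46]
[47] read 'c'  n3⇒n1 (via fail)  ** P0@[47:47]
[48] read 'd'  n1⇒n2
[49] read 'c'  n2⇒n3  ** P0@[49:49],P1@[47:49]
[50] read 'a'  n3⇒n0 (via fail)
[51] read 'c'  n0⇒n1  ** P0@[51:51]
[52] read 'd'  n1⇒n2

All matches (sorted): [[0,0],[1,0],[2,0],[4,0],[5,0],[11,0],[13,0],[13,1],[19,0],[21,0],[21,1],[23,0],[25,0],[25,1],[26,0],[28,0],[28,1],[33,0],[34,0],[36,0],[36,1],[38,0],[38,1],[40,0],[40,1],[44,0],[46,0],[46,1],[47,0],[49,0],[49,1],[51,0]]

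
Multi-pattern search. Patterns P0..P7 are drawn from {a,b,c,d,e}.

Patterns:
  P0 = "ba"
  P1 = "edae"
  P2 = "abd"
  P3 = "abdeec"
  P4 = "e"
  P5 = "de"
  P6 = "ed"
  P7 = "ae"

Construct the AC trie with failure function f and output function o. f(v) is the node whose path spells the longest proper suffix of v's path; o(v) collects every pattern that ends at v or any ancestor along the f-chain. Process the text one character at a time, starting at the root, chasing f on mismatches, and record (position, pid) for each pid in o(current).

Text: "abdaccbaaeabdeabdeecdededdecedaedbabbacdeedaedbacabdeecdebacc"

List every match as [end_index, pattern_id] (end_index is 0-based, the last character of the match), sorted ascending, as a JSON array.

Build:
Trie nodes:
  0='ε' goto a→7 b→1 d→13 e→3
  1='b' goto a→2
  2='ba' goto ·  ←P0
  3='e' goto d→4  ←P4
  4='ed' goto a→5  ←P6
  5='eda' goto e→6
  6='edae' goto ·  ←P1
  7='a' goto b→8 e→15
  8='ab' goto d→9
  9='abd' goto e→10  ←P2
  10='abde' goto e→11
  11='abdee' goto c→12
  12='abdeec' goto ·  ←P3
  13='d' goto e→14
  14='de' goto ·  ←P5
  15='ae' goto ·  ←P7

Failure links (BFS by depth):
  fail(1) 'b': from fail(0)=0 chase 'b': 0 ⇒ 0;  out=∅∪out(0)=∅
  fail(3) 'e': from fail(0)=0 chase 'e': 0 ⇒ 0;  out={4}∪out(0)={4}
  fail(7) 'a': from fail(0)=0 chase 'a': 0 ⇒ 0;  out=∅∪out(0)=∅
  fail(13) 'd': from fail(0)=0 chase 'd': 0 ⇒ 0;  out=∅∪out(0)=∅
  fail(2) 'ba': from fail(1)=0 chase 'a': 0 ⇒ 7;  out={0}∪out(7)={0}
  fail(4) 'ed': from fail(3)=0 chase 'd': 0 ⇒ 13;  out={6}∪out(13)={6}
  fail(8) 'ab': from fail(7)=0 chase 'b': 0 ⇒ 1;  out=∅∪out(1)=∅
  fail(14) 'de': from fail(13)=0 chase 'e': 0 ⇒ 3;  out={5}∪out(3)={4,5}
  fail(15) 'ae': from fail(7)=0 chase 'e': 0 ⇒ 3;  out={7}∪out(3)={4,7}
  fail(5) 'eda': from fail(4)=13 chase 'a': 13→0 ⇒ 7;  out=∅∪out(7)=∅
  fail(9) 'abd': from fail(8)=1 chase 'd': 1→0 ⇒ 13;  out={2}∪out(13)={2}
  fail(6) 'edae': from fail(5)=7 chase 'e': 7 ⇒ 15;  out={1}∪out(15)={1,4,7}
  fail(10) 'abde': from fail(9)=13 chase 'e': 13 ⇒ 14;  out=∅∪out(14)={4,5}
  fail(11) 'abdee': from fail(10)=14 chase 'e': 14→3→0 ⇒ 3;  out=∅∪out(3)={4}
  fail(12) 'abdeec': from fail(11)=3 chase 'c': 3→0 ⇒ 0;  out={3}∪out(0)={3}

Run:
[0] read 'a'  n0⇒n7
[1] read 'b'  n7⇒n8
[2] read 'd'  n8⇒n9  → match P2@[0:2]
[3] read 'a'  n9⇒n7 (fail-walked)
[4] read 'c'  n7⇒n0 (fail-walked)
[5] read 'c'  n0⇒n0
[6] read 'b'  n0⇒n1
[7] read 'a'  n1⇒n2  → match P0@[6:7]
[8] read 'a'  n2⇒n7 (fail-walked)
[9] read 'e'  n7⇒n15  → match P4@[9:9],P7@[8:9]
[10] read 'a'  n15⇒n7 (fail-walked)
[11] read 'b'  n7⇒n8
[12] read 'd'  n8⇒n9  → match P2@[10:12]
[13] read 'e'  n9⇒n10  → match P4@[13:13],P5@[12:13]
[14] read 'a'  n10⇒n7 (fail-walked)
[15] read 'b'  n7⇒n8
[16] read 'd'  n8⇒n9  → match P2@[14:16]
[17] read 'e'  n9⇒n10  → match P4@[17:17],P5@[16:17]
[18] read 'e'  n10⇒n11  → match P4@[18:18]
[19] read 'c'  n11⇒n12  → match P3@[14:19]
[20] read 'd'  n12⇒n13 (fail-walked)
[21] read 'e'  n13⇒n14  → match P4@[21:21],P5@[20:21]
[22] read 'd'  n14⇒n4 (fail-walked)  → match P6@[21:22]
[23] read 'e'  n4⇒n14 (fail-walked)  → match P4@[23:23],P5@[22:23]
[24] read 'd'  n14⇒n4 (fail-walked)  → match P6@[23:24]
[25] read 'd'  n4⇒n13 (fail-walked)
[26] read 'e'  n13⇒n14  → match P4@[26:26],P5@[25:26]
[27] read 'c'  n14⇒n0 (fail-walked)
[28] read 'e'  n0⇒n3  → match P4@[28:28]
[29] read 'd'  n3⇒n4  → match P6@[28:29]
[30] read 'a'  n4⇒n5
[31] read 'e'  n5⇒n6  → match P1@[28:31],P4@[31:31],P7@[30:31]
[32] read 'd'  n6⇒n4 (fail-walked)  → match P6@[31:32]
[33] read 'b'  n4⇒n1 (fail-walked)
[34] read 'a'  n1⇒n2  → match P0@[33:34]
[35] read 'b'  n2⇒n8 (fail-walked)
[36] read 'b'  n8⇒n1 (fail-walked)
[37] read 'a'  n1⇒n2  → match P0@[36:37]
[38] read 'c'  n2⇒n0 (fail-walked)
[39] read 'd'  n0⇒n13
[40] read 'e'  n13⇒n14  → match P4@[40:40],P5@[39:40]
[41] read 'e'  n14⇒n3 (fail-walked)  → match P4@[41:41]
[42] read 'd'  n3⇒n4  → match P6@[41:42]
[43] read 'a'  n4⇒n5
[44] read 'e'  n5⇒n6  → match P1@[41:44],P4@[44:44],P7@[43:44]
[45] read 'd'  n6⇒n4 (fail-walked)  → match P6@[44:45]
[46] read 'b'  n4⇒n1 (fail-walked)
[47] read 'a'  n1⇒n2  → match P0@[46:47]
[48] read 'c'  n2⇒n0 (fail-walked)
[49] read 'a'  n0⇒n7
[50] read 'b'  n7⇒n8
[51] read 'd'  n8⇒n9  → match P2@[49:51]
[52] read 'e'  n9⇒n10  → match P4@[52:52],P5@[51:52]
[53] read 'e'  n10⇒n11  → match P4@[53:53]
[54] read 'c'  n11⇒n12  → match P3@[49:54]
[55] read 'd'  n12⇒n13 (fail-walked)
[56] read 'e'  n13⇒n14  → match P4@[56:56],P5@[55:56]
[57] read 'b'  n14⇒n1 (fail-walked)
[58] read 'a'  n1⇒n2  → match P0@[57:58]
[59] read 'c'  n2⇒n0 (fail-walked)
[60] read 'c'  n0⇒n0

All matches (sorted): [[2,2],[7,0],[9,4],[9,7],[12,2],[13,4],[13,5],[16,2],[17,4],[17,5],[18,4],[19,3],[21,4],[21,5],[22,6],[23,4],[23,5],[24,6],[26,4],[26,5],[28,4],[29,6],[31,1],[31,4],[31,7],[32,6],[34,0],[37,0],[40,4],[40,5],[41,4],[42,6],[44,1],[44,4],[44,7],[45,6],[47,0],[51,2],[52,4],[52,5],[53,4],[54,3],[56,4],[56,5],[58,0]]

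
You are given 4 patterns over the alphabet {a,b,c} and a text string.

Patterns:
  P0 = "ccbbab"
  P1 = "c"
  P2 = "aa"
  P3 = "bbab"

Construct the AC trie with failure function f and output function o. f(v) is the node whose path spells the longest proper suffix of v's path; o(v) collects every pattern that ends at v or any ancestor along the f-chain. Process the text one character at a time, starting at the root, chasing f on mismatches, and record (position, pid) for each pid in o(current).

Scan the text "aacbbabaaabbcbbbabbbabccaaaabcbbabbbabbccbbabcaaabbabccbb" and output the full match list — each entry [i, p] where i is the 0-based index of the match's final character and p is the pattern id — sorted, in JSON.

Construct AC machine:
Trie (insert patterns):
  0='ε' goto a→7 b→9 c→1
  1='c' goto c→2  [P1 ends]
  2='cc' goto b→3
  3='ccb' goto b→4
  4='ccbb' goto a→5
  5='ccbba' goto b→6
  6='ccbbab' goto ·  [P0 ends]
  7='a' goto a→8
  8='aa' goto ·  [P2 ends]
  9='b' goto b→10
  10='bb' goto a→11
  11='bba' goto b→12
  12='bbab' goto ·  [P3 ends]

BFS fail/out derivation:
  n1('c'): parent n0 fail=0; on 'c' 0 → fail=0;  out {1}∪∅={1}
  n7('a'): parent n0 fail=0; on 'a' 0 → fail=0;  out ∅∪∅=∅
  n9('b'): parent n0 fail=0; on 'b' 0 → fail=0;  out ∅∪∅=∅
  n2('cc'): parent n1 fail=0; on 'c' 0 → fail=1;  out ∅∪{1}={1}
  n8('aa'): parent n7 fail=0; on 'a' 0 → fail=7;  out {2}∪∅={2}
  n10('bb'): parent n9 fail=0; on 'b' 0 → fail=9;  out ∅∪∅=∅
  n3('ccb'): parent n2 fail=1; on 'b' 1→0 → fail=9;  out ∅∪∅=∅
  n11('bba'): parent n10 fail=9; on 'a' 9→0 → fail=7;  out ∅∪∅=∅
  n4('ccbb'): parent n3 fail=9; on 'b' 9 → fail=10;  out ∅∪∅=∅
  n12('bbab'): parent n11 fail=7; on 'b' 7→0 → fail=9;  out {3}∪∅={3}
  n5('ccbba'): parent n4 fail=10; on 'a' 10 → fail=11;  out ∅∪∅=∅
  n6('ccbbab'): parent n5 fail=11; on 'b' 11 → fail=12;  out {0}∪{3}={0,3}

Run:
[0] read 'a'  n0⇒n7
[1] read 'a'  n7⇒n8  → match P2@[0:1]
[2] read 'c'  n8⇒n1 (via fail)  → match P1@[2:2]
[3] read 'b'  n1⇒n9 (via fail)
[4] read 'b'  n9⇒n10
[5] read 'a'  n10⇒n11
[6] read 'b'  n11⇒n12  → match P3@[3:6]
[7] read 'a'  n12⇒n7 (via fail)
[8] read 'a'  n7⇒n8  → match P2@[7:8]
[9] read 'a'  n8⇒n8 (via fail)  → match P2@[8:9]
[10] read 'b'  n8⇒n9 (via fail)
[11] read 'b'  n9⇒n10
[12] read 'c'  n10⇒n1 (via fail)  → match P1@[12:12]
[13] read 'b'  n1⇒n9 (via fail)
[14] read 'b'  n9⇒n10
[15] read 'b'  n10⇒n10 (via fail)
[16] read 'a'  n10⇒n11
[17] read 'b'  n11⇒n12  → match P3@[14:17]
[18] read 'b'  n12⇒n10 (via fail)
[19] read 'b'  n10⇒n10 (via fail)
[20] read 'a'  n10⇒n11
[21] read 'b'  n11⇒n12  → match P3@[18:21]
[22] read 'c'  n12⇒n1 (via fail)  → match P1@[22:22]
[23] read 'c'  n1⇒n2  → match P1@[23:23]
[24] read 'a'  n2⇒n7 (via fail)
[25] read 'a'  n7⇒n8  → match P2@[24:25]
[26] read 'a'  n8⇒n8 (via fail)  → match P2@[25:26]
[27] read 'a'  n8⇒n8 (via fail)  → match P2@[26:27]
[28] read 'b'  n8⇒n9 (via fail)
[29] read 'c'  n9⇒n1 (via fail)  → match P1@[29:29]
[30] read 'b'  n1⇒n9 (via fail)
[31] read 'b'  n9⇒n10
[32] read 'a'  n10⇒n11
[33] read 'b'  n11⇒n12  → match P3@[30:33]
[34] read 'b'  n12⇒n10 (via fail)
[35] read 'b'  n10⇒n10 (via fail)
[36] read 'a'  n10⇒n11
[37] read 'b'  n11⇒n12  → match P3@[34:37]
[38] read 'b'  n12⇒n10 (via fail)
[39] read 'c'  n10⇒n1 (via fail)  → match P1@[39:39]
[40] read 'c'  n1⇒n2  → match P1@[40:40]
[41] read 'b'  n2⇒n3
[42] read 'b'  n3⇒n4
[43] read 'a'  n4⇒n5
[44] read 'b'  n5⇒n6  → match P0@[39:44],P3@[41:44]
[45] read 'c'  n6⇒n1 (via fail)  → match P1@[45:45]
[46] read 'a'  n1⇒n7 (via fail)
[47] read 'a'  n7⇒n8  → match P2@[46:47]
[48] read 'a'  n8⇒n8 (via fail)  → match P2@[47:48]
[49] read 'b'  n8⇒n9 (via fail)
[50] read 'b'  n9⇒n10
[51] read 'a'  n10⇒n11
[52] read 'b'  n11⇒n12  → match P3@[49:52]
[53] read 'c'  n12⇒n1 (via fail)  → match P1@[53:53]
[54] read 'c'  n1⇒n2  → match P1@[54:54]
[55] read 'b'  n2⇒n3
[56] read 'b'  n3⇒n4

Matches: [[1,2],[2,1],[6,3],[8,2],[9,2],[12,1],[17,3],[21,3],[22,1],[23,1],[25,2],[26,2],[27,2],[29,1],[33,3],[37,3],[39,1],[40,1],[44,0],[44,3],[45,1],[47,2],[48,2],[52,3],[53,1],[54,1]]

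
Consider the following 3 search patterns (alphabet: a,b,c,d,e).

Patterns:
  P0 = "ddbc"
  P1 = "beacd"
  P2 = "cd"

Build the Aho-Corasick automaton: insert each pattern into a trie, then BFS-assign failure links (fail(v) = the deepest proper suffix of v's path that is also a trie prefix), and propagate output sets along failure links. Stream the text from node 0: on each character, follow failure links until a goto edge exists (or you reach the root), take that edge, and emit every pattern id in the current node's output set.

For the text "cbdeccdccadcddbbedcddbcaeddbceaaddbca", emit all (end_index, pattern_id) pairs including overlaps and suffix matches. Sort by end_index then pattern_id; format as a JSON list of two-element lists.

Construct AC machine:
Trie nodes:
  0='ε' goto b→5 c→10 d→1
  1='d' goto d→2
  2='dd' goto b→3
  3='ddb' goto c→4
  4='ddbc' goto ·  ←P0
  5='b' goto e→6
  6='be' goto a→7
  7='bea' goto c→8
  8='beac' goto d→9
  9='beacd' goto ·  ←P1
  10='c' goto d→11
  11='cd' goto ·  ←P2

BFS fail/out derivation:
  n1('d'): parent n0 fail=0; on 'd' 0 → fail=0;  out ∅∪∅=∅
  n5('b'): parent n0 fail=0; on 'b' 0 → fail=0;  out ∅∪∅=∅
  n10('c'): parent n0 fail=0; on 'c' 0 → fail=0;  out ∅∪∅=∅
  n2('dd'): parent n1 fail=0; on 'd' 0 → fail=1;  out ∅∪∅=∅
  n6('be'): parent n5 fail=0; on 'e' 0 → fail=0;  out ∅∪∅=∅
  n11('cd'): parent n10 fail=0; on 'd' 0 → fail=1;  out {2}∪∅={2}
  n3('ddb'): parent n2 fail=1; on 'b' 1→0 → fail=5;  out ∅∪∅=∅
  n7('bea'): parent n6 fail=0; on 'a' 0 → fail=0;  out ∅∪∅=∅
  n4('ddbc'): parent n3 fail=5; on 'c' 5→0 → fail=10;  out {0}∪∅={0}
  n8('beac'): parent n7 fail=0; on 'c' 0 → fail=10;  out ∅∪∅=∅
  n9('beacd'): parent n8 fail=10; on 'd' 10 → fail=11;  out {1}∪{2}={1,2}

Text stream:
i=0 'c': node 0→10
i=1 'b': node 10→5 (via fail)
i=2 'd': node 5→1 (via fail)
i=3 'e': node 1→0 (via fail)
i=4 'c': node 0→10
i=5 'c': node 10→10 (via fail)
i=6 'd': node 10→11  → match P2@[5:6]
i=7 'c': node 11→10 (via fail)
i=8 'c': node 10→10 (via fail)
i=9 'a': node 10→0 (via fail)
i=10 'd': node 0→1
i=11 'c': node 1→10 (via fail)
i=12 'd': node 10→11  → match P2@[11:12]
i=13 'd': node 11→2 (via fail)
i=14 'b': node 2→3
i=15 'b': node 3→5 (via fail)
i=16 'e': node 5→6
i=17 'd': node 6→1 (via fail)
i=18 'c': node 1→10 (via fail)
i=19 'd': node 10→11  → match P2@[18:19]
i=20 'd': node 11→2 (via fail)
i=21 'b': node 2→3
i=22 'c': node 3→4  → match P0@[19:22]
i=23 'a': node 4→0 (via fail)
i=24 'e': node 0→0
i=25 'd': node 0→1
i=26 'd': node 1→2
i=27 'b': node 2→3
i=28 'c': node 3→4  → match P0@[25:28]
i=29 'e': node 4→0 (via fail)
i=30 'a': node 0→0
i=31 'a': node 0→0
i=32 'd': node 0→1
i=33 'd': node 1→2
i=34 'b': node 2→3
i=35 'c': node 3→4  → match P0@[32:35]
i=36 'a': node 4→0 (via fail)

All matches (sorted): [[6,2],[12,2],[19,2],[22,0],[28,0],[35,0]]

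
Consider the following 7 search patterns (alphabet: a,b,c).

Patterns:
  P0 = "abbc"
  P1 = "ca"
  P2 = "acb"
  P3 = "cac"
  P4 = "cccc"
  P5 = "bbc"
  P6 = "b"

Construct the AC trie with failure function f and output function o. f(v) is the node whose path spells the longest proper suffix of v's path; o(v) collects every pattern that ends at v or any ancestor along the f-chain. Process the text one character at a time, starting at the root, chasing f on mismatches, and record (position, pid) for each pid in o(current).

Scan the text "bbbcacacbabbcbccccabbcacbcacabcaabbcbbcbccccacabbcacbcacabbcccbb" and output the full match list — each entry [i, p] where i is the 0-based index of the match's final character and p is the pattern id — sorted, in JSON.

Construct AC machine:
Trie nodes:
  0='ε' goto a→1 b→13 c→5
  1='a' goto b→2 c→7
  2='ab' goto b→3
  3='abb' goto c→4
  4='abbc' goto ·  [P0 ends]
  5='c' goto a→6 c→10
  6='ca' goto c→9  [P1 ends]
  7='ac' goto b→8
  8='acb' goto ·  [P2 ends]
  9='cac' goto ·  [P3 ends]
  10='cc' goto c→11
  11='ccc' goto c→12
  12='cccc' goto ·  [P4 ends]
  13='b' goto b→14  [P6 ends]
  14='bb' goto c→15
  15='bbc' goto ·  [P5 ends]

Failure links (BFS by depth):
  n1('a'): parent n0 fail=0; on 'a' 0 → fail=0;  out ∅∪∅=∅
  n5('c'): parent n0 fail=0; on 'c' 0 → fail=0;  out ∅∪∅=∅
  n13('b'): parent n0 fail=0; on 'b' 0 → fail=0;  out {6}∪∅={6}
  n2('ab'): parent n1 fail=0; on 'b' 0 → fail=13;  out ∅∪{6}={6}
  n6('ca'): parent n5 fail=0; on 'a' 0 → fail=1;  out {1}∪∅={1}
  n7('ac'): parent n1 fail=0; on 'c' 0 → fail=5;  out ∅∪∅=∅
  n10('cc'): parent n5 fail=0; on 'c' 0 → fail=5;  out ∅∪∅=∅
  n14('bb'): parent n13 fail=0; on 'b' 0 → fail=13;  out ∅∪{6}={6}
  n3('abb'): parent n2 fail=13; on 'b' 13 → fail=14;  out ∅∪{6}={6}
  n8('acb'): parent n7 fail=5; on 'b' 5→0 → fail=13;  out {2}∪{6}={2,6}
  n9('cac'): parent n6 fail=1; on 'c' 1 → fail=7;  out {3}∪∅={3}
  n11('ccc'): parent n10 fail=5; on 'c' 5 → fail=10;  out ∅∪∅=∅
  n15('bbc'): parent n14 fail=13; on 'c' 13→0 → fail=5;  out {5}∪∅={5}
  n4('abbc'): parent n3 fail=14; on 'c' 14 → fail=15;  out {0}∪{5}={0,5}
  n12('cccc'): parent n11 fail=10; on 'c' 10 → fail=11;  out {4}∪∅={4}

Run:
[0] read 'b'  n0⇒n13  ** P6@[0:0]
[1] read 'b'  n13⇒n14  ** P6@[1:1]
[2] read 'b'  n14⇒n14 (fail-walked)  ** P6@[2:2]
[3] read 'c'  n14⇒n15  ** P5@[1:3]
[4] read 'a'  n15⇒n6 (fail-walked)  ** P1@[3:4]
[5] read 'c'  n6⇒n9  ** P3@[3:5]
[6] read 'a'  n9⇒n6 (fail-walked)  ** P1@[5:6]
[7] read 'c'  n6⇒n9  ** P3@[5:7]
[8] read 'b'  n9⇒n8 (fail-walked)  ** P2@[6:8],P6@[8:8]
[9] read 'a'  n8⇒n1 (fail-walked)
[10] read 'b'  n1⇒n2  ** P6@[10:10]
[11] read 'b'  n2⇒n3  ** P6@[11:11]
[12] read 'c'  n3⇒n4  ** P0@[9:12],P5@[10:12]
[13] read 'b'  n4⇒n13 (fail-walked)  ** P6@[13:13]
[14] read 'c'  n13⇒n5 (fail-walked)
[15] read 'c'  n5⇒n10
[16] read 'c'  n10⇒n11
[17] read 'c'  n11⇒n12  ** P4@[14:17]
[18] read 'a'  n12⇒n6 (fail-walked)  ** P1@[17:18]
[19] read 'b'  n6⇒n2 (fail-walked)  ** P6@[19:19]
[20] read 'b'  n2⇒n3  ** P6@[20:20]
[21] read 'c'  n3⇒n4  ** P0@[18:21],P5@[19:21]
[22] read 'a'  n4⇒n6 (fail-walked)  ** P1@[21:22]
[23] read 'c'  n6⇒n9  ** P3@[21:23]
[24] read 'b'  n9⇒n8 (fail-walked)  ** P2@[22:24],P6@[24:24]
[25] read 'c'  n8⇒n5 (fail-walked)
[26] read 'a'  n5⇒n6  ** P1@[25:26]
[27] read 'c'  n6⇒n9  ** P3@[25:27]
[28] read 'a'  n9⇒n6 (fail-walked)  ** P1@[27:28]
[29] read 'b'  n6⇒n2 (fail-walked)  ** P6@[29:29]
[30] read 'c'  n2⇒n5 (fail-walked)
[31] read 'a'  n5⇒n6  ** P1@[30:31]
[32] read 'a'  n6⇒n1 (fail-walked)
[33] read 'b'  n1⇒n2  ** P6@[33:33]
[34] read 'b'  n2⇒n3  ** P6@[34:34]
[35] read 'c'  n3⇒n4  ** P0@[32:35],P5@[33:35]
[36] read 'b'  n4⇒n13 (fail-walked)  ** P6@[36:36]
[37] read 'b'  n13⇒n14  ** P6@[37:37]
[38] read 'c'  n14⇒n15  ** P5@[36:38]
[39] read 'b'  n15⇒n13 (fail-walked)  ** P6@[39:39]
[40] read 'c'  n13⇒n5 (fail-walked)
[41] read 'c'  n5⇒n10
[42] read 'c'  n10⇒n11
[43] read 'c'  n11⇒n12  ** P4@[40:43]
[44] read 'a'  n12⇒n6 (fail-walked)  ** P1@[43:44]
[45] read 'c'  n6⇒n9  ** P3@[43:45]
[46] read 'a'  n9⇒n6 (fail-walked)  ** P1@[45:46]
[47] read 'b'  n6⇒n2 (fail-walked)  ** P6@[47:47]
[48] read 'b'  n2⇒n3  ** P6@[48:48]
[49] read 'c'  n3⇒n4  ** P0@[46:49],P5@[47:49]
[50] read 'a'  n4⇒n6 (fail-walked)  ** P1@[49:50]
[51] read 'c'  n6⇒n9  ** P3@[49:51]
[52] read 'b'  n9⇒n8 (fail-walked)  ** P2@[50:52],P6@[52:52]
[53] read 'c'  n8⇒n5 (fail-walked)
[54] read 'a'  n5⇒n6  ** P1@[53:54]
[55] read 'c'  n6⇒n9  ** P3@[53:55]
[56] read 'a'  n9⇒n6 (fail-walked)  ** P1@[55:56]
[57] read 'b'  n6⇒n2 (fail-walked)  ** P6@[57:57]
[58] read 'b'  n2⇒n3  ** P6@[58:58]
[59] read 'c'  n3⇒n4  ** P0@[56:59],P5@[57:59]
[60] read 'c'  n4⇒n10 (fail-walked)
[61] read 'c'  n10⇒n11
[62] read 'b'  n11⇒n13 (fail-walked)  ** P6@[62:62]
[63] read 'b'  n13⇒n14  ** P6@[63:63]

Result: [[0,6],[1,6],[2,6],[3,5],[4,1],[5,3],[6,1],[7,3],[8,2],[8,6],[10,6],[11,6],[12,0],[12,5],[13,6],[17,4],[18,1],[19,6],[20,6],[21,0],[21,5],[22,1],[23,3],[24,2],[24,6],[26,1],[27,3],[28,1],[29,6],[31,1],[33,6],[34,6],[35,0],[35,5],[36,6],[37,6],[38,5],[39,6],[43,4],[44,1],[45,3],[46,1],[47,6],[48,6],[49,0],[49,5],[50,1],[51,3],[52,2],[52,6],[54,1],[55,3],[56,1],[57,6],[58,6],[59,0],[59,5],[62,6],[63,6]]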